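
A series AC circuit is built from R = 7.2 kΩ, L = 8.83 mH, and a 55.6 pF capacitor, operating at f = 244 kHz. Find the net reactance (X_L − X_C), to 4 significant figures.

1806 Ω

ω = 2πf = 1.533e+06 rad/s
X_L = ωL = 13540 Ω
X_C = 1/(ωC) = 11730 Ω
X = 13540 − 11730 = 1806 Ω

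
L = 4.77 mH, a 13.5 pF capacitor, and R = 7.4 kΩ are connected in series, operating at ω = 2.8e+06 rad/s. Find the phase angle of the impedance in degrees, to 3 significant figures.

-60.5°

X_L = ωL = 13400 Ω
X_C = 1/(ωC) = 26500 Ω
Net reactance X = X_L − X_C = -13100 Ω
Z = 7400 − j13100 Ω
|Z| = √(7400² + 13100²) = 15000 Ω
∠Z = arctan(-13100/7400) = -60.5°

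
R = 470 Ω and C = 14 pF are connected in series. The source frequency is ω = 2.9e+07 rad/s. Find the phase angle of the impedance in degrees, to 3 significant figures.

X_C = 1/(ωC) = 2460 Ω
Z = 470 − j2460 Ω
|Z| = √(470² + 2460²) = 2510 Ω
∠Z = arctan(-2460/470) = -79.2°

-79.2°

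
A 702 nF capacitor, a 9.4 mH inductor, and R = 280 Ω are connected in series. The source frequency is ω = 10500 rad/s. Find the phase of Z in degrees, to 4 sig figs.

-7.521°

X_L = ωL = 98.70 Ω
X_C = 1/(ωC) = 135.7 Ω
Net reactance X = X_L − X_C = -36.97 Ω
Z = 280.0 − j36.97 Ω
|Z| = √(280.0² + 36.97²) = 282.4 Ω
∠Z = arctan(-36.97/280.0) = -7.521°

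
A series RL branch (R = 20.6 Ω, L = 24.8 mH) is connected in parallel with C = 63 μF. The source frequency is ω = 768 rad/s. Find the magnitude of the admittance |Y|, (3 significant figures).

35.6 mS

X_L = ωL = 19.0 Ω
X_C = 1/(ωC) = 20.7 Ω
Branch 1 (R+jX_L): Z₁ = 20.6 + j19.0 Ω, |Z₁| = 28.1 Ω
Branch 2 (−jX_C): Z₂ = −j20.7 Ω
Parallel: Z = Z₁Z₂/(Z₁+Z₂), |Z| = 28.1 Ω, ∠Z = -42.7°
|Y| = 1/|Z| = 35.6 mS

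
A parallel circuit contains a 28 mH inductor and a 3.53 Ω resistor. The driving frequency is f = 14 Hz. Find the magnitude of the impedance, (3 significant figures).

ω = 2πf = 87.96 rad/s
X_L = ωL = 2.46 Ω
Parallel: admittances add. Y = 1/R + 1/(jωL)
Y = (0.283 − j0.406) S
|Y| = 0.495 S → |Z| = 1/|Y| = 2.02 Ω, ∠Z = −∠Y = 55.1°

2.02 Ω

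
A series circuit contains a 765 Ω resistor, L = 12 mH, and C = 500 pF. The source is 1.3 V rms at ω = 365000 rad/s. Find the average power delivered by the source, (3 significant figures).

X_L = ωL = 4380 Ω
X_C = 1/(ωC) = 5480 Ω
Net reactance X = X_L − X_C = -1100 Ω
Z = 765 − j1100 Ω
|Z| = √(765² + 1100²) = 1340 Ω
∠Z = arctan(-1100/765) = -55.2°
I = V/|Z| = 971 μA
P = VI cos φ = 1.3 × 0.000971 × cos(-55.2°) = 721 μW

721 μW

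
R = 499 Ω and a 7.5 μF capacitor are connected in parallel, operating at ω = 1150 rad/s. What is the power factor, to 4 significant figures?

X_C = 1/(ωC) = 115.9 Ω
Parallel: admittances add. Y = 1/R + jωC
Y = (0.002004 + j0.008625) S
|Y| = 0.008855 S → |Z| = 1/|Y| = 112.9 Ω, ∠Z = −∠Y = -76.92°
cos φ = cos(-76.92°) = 0.2263

0.2263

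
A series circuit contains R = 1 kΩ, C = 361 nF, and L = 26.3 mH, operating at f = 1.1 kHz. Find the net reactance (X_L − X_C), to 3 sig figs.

-219 Ω

ω = 2πf = 6912 rad/s
X_L = ωL = 182 Ω
X_C = 1/(ωC) = 401 Ω
X = 182 − 401 = -219 Ω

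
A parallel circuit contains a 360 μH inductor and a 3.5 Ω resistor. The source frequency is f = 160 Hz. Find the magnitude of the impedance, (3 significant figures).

0.360 Ω

ω = 2πf = 1005 rad/s
X_L = ωL = 0.362 Ω
Parallel: admittances add. Y = 1/R + 1/(jωL)
Y = (0.286 − j2.76) S
|Y| = 2.78 S → |Z| = 1/|Y| = 0.360 Ω, ∠Z = −∠Y = 84.1°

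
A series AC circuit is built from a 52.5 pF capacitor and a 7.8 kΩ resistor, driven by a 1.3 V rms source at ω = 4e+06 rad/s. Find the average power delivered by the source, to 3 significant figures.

X_C = 1/(ωC) = 4760 Ω
Z = 7800 − j4760 Ω
|Z| = √(7800² + 4760²) = 9140 Ω
∠Z = arctan(-4760/7800) = -31.4°
I = V/|Z| = 142 μA
P = VI cos φ = 1.3 × 0.000142 × cos(-31.4°) = 158 μW

158 μW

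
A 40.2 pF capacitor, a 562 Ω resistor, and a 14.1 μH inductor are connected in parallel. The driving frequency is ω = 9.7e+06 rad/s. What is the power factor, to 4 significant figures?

0.2490

X_L = ωL = 136.8 Ω
X_C = 1/(ωC) = 2564 Ω
Parallel: admittances add. Y = 1/R + 1/(jωL) + jωC
Y = (0.001779 − j0.006922) S
|Y| = 0.007147 S → |Z| = 1/|Y| = 139.9 Ω, ∠Z = −∠Y = 75.58°
cos φ = cos(75.58°) = 0.2490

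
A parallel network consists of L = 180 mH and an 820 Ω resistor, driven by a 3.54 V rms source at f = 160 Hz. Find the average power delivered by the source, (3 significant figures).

15.3 mW

ω = 2πf = 1005 rad/s
X_L = ωL = 181 Ω
Parallel: admittances add. Y = 1/R + 1/(jωL)
Y = (0.00122 − j0.00553) S
|Y| = 0.00566 S → |Z| = 1/|Y| = 177 Ω, ∠Z = −∠Y = 77.6°
I = V/|Z| = 20.0 mA
P = VI cos φ = 3.54 × 0.0200 × cos(77.6°) = 15.3 mW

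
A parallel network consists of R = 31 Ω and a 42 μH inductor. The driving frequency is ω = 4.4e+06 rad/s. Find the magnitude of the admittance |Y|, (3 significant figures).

X_L = ωL = 185 Ω
Parallel: admittances add. Y = 1/R + 1/(jωL)
Y = (0.0323 − j0.00541) S
|Y| = 0.0327 S → |Z| = 1/|Y| = 30.6 Ω, ∠Z = −∠Y = 9.52°

32.7 mS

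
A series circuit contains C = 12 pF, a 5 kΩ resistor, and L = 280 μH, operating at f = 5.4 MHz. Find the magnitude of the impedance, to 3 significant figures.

8640 Ω

ω = 2πf = 3.393e+07 rad/s
X_L = ωL = 9500 Ω
X_C = 1/(ωC) = 2460 Ω
Net reactance X = X_L − X_C = 7040 Ω
Z = 5000 + j7040 Ω
|Z| = √(5000² + 7040²) = 8640 Ω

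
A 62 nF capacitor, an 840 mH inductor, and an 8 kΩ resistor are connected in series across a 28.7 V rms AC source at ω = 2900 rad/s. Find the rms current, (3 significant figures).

3.34 mA

X_L = ωL = 2440 Ω
X_C = 1/(ωC) = 5560 Ω
Net reactance X = X_L − X_C = -3130 Ω
Z = 8000 − j3130 Ω
|Z| = √(8000² + 3130²) = 8590 Ω
I = V/|Z| = 28.7/8590 = 3.34 mA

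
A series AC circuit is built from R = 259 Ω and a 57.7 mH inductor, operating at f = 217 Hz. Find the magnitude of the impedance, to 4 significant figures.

270.7 Ω

ω = 2πf = 1363 rad/s
X_L = ωL = 78.67 Ω
Z = 259.0 + j78.67 Ω
|Z| = √(259.0² + 78.67²) = 270.7 Ω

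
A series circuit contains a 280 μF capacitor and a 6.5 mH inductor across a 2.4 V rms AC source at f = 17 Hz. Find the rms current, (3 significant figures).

73.3 mA

ω = 2πf = 106.8 rad/s
X_L = ωL = 0.694 Ω
X_C = 1/(ωC) = 33.4 Ω
Net reactance X = X_L − X_C = -32.7 Ω
Z = − j32.7 Ω
|Z| = √(0² + 32.7²) = 32.7 Ω
I = V/|Z| = 2.4/32.7 = 73.3 mA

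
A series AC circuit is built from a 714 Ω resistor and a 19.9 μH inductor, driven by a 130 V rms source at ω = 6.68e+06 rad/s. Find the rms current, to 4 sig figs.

179.0 mA

X_L = ωL = 132.9 Ω
Z = 714.0 + j132.9 Ω
|Z| = √(714.0² + 132.9²) = 726.3 Ω
I = V/|Z| = 130/726.3 = 179.0 mA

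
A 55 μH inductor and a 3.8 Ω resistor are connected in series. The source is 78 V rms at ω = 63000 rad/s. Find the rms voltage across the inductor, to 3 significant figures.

52.6 V

X_L = ωL = 3.47 Ω
Z = 3.80 + j3.47 Ω
|Z| = √(3.80² + 3.47²) = 5.14 Ω
I = V/|Z| = 15.2 A
V_L = I·|Z_L| = 15.2 × 3.47 = 52.6 V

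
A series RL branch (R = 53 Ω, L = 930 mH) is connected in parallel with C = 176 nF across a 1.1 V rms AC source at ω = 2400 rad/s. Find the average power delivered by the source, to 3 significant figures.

12.9 μW

X_L = ωL = 2230 Ω
X_C = 1/(ωC) = 2370 Ω
Branch 1 (R+jX_L): Z₁ = 53.0 + j2230 Ω, |Z₁| = 2230 Ω
Branch 2 (−jX_C): Z₂ = −j2370 Ω
Parallel: Z = Z₁Z₂/(Z₁+Z₂), |Z| = 36300 Ω, ∠Z = 67.3°
I = V/|Z| = 30.3 μA
P = VI cos φ = 1.1 × 3.03e-05 × cos(67.3°) = 12.9 μW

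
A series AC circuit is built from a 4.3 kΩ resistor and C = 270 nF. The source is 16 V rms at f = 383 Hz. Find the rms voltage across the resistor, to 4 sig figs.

ω = 2πf = 2406 rad/s
X_C = 1/(ωC) = 1539 Ω
Z = 4300 − j1539 Ω
|Z| = √(4300² + 1539²) = 4567 Ω
I = V/|Z| = 3.503 mA
V_R = I·|Z_R| = 0.003503 × 4300 = 15.06 V

15.06 V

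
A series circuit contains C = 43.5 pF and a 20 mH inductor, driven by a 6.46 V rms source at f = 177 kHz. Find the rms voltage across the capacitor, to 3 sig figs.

ω = 2πf = 1.112e+06 rad/s
X_L = ωL = 22200 Ω
X_C = 1/(ωC) = 20700 Ω
Net reactance X = X_L − X_C = 1570 Ω
Z = j1570 Ω
|Z| = √(0² + 1570²) = 1570 Ω
I = V/|Z| = 4.11 mA
V_C = I·|Z_C| = 0.00411 × 20700 = 85.0 V

85.0 V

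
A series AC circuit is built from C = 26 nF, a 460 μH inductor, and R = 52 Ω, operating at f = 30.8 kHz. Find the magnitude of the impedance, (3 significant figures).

ω = 2πf = 193500 rad/s
X_L = ωL = 89.0 Ω
X_C = 1/(ωC) = 199 Ω
Net reactance X = X_L − X_C = -110 Ω
Z = 52.0 − j110 Ω
|Z| = √(52.0² + 110²) = 121 Ω

121 Ω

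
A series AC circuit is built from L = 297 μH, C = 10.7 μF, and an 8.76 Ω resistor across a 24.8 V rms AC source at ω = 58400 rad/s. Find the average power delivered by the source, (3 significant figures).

X_L = ωL = 17.3 Ω
X_C = 1/(ωC) = 1.60 Ω
Net reactance X = X_L − X_C = 15.7 Ω
Z = 8.76 + j15.7 Ω
|Z| = √(8.76² + 15.7²) = 18.0 Ω
∠Z = arctan(15.7/8.76) = 60.9°
I = V/|Z| = 1.38 A
P = VI cos φ = 24.8 × 1.38 × cos(60.9°) = 16.6 W

16.6 W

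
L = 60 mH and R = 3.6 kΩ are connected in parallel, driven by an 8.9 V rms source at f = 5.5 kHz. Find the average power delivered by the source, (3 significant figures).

22.0 mW

ω = 2πf = 34560 rad/s
X_L = ωL = 2070 Ω
Parallel: admittances add. Y = 1/R + 1/(jωL)
Y = (0.000278 − j0.000482) S
|Y| = 0.000557 S → |Z| = 1/|Y| = 1800 Ω, ∠Z = −∠Y = 60.1°
I = V/|Z| = 4.95 mA
P = VI cos φ = 8.9 × 0.00495 × cos(60.1°) = 22.0 mW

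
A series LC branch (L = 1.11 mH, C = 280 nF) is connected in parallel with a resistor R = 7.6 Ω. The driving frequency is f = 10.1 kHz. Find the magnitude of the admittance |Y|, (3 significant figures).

149 mS

ω = 2πf = 63460 rad/s
X_L = ωL = 70.4 Ω
X_C = 1/(ωC) = 56.3 Ω
Branch 1: Z₁ = R = 7.60 Ω
Branch 2 (series LC): Z₂ = j(X_L − X_C) = j14.2 Ω
Parallel: Z = Z₁Z₂/(Z₁+Z₂), |Z| = 6.70 Ω, ∠Z = 28.2°
|Y| = 1/|Z| = 149 mS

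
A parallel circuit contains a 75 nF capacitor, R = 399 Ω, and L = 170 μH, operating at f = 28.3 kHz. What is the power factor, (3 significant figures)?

ω = 2πf = 177800 rad/s
X_L = ωL = 30.2 Ω
X_C = 1/(ωC) = 75.0 Ω
Parallel: admittances add. Y = 1/R + 1/(jωL) + jωC
Y = (0.00251 − j0.0197) S
|Y| = 0.0199 S → |Z| = 1/|Y| = 50.2 Ω, ∠Z = −∠Y = 82.8°
cos φ = cos(82.8°) = 0.126

0.126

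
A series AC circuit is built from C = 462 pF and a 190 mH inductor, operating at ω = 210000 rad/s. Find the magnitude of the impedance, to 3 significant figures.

29600 Ω

X_L = ωL = 39900 Ω
X_C = 1/(ωC) = 10300 Ω
Net reactance X = X_L − X_C = 29600 Ω
Z = j29600 Ω
|Z| = √(0² + 29600²) = 29600 Ω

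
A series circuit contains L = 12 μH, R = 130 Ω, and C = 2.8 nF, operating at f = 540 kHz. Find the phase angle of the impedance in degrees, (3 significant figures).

ω = 2πf = 3.393e+06 rad/s
X_L = ωL = 40.7 Ω
X_C = 1/(ωC) = 105 Ω
Net reactance X = X_L − X_C = -64.5 Ω
Z = 130 − j64.5 Ω
|Z| = √(130² + 64.5²) = 145 Ω
∠Z = arctan(-64.5/130) = -26.4°

-26.4°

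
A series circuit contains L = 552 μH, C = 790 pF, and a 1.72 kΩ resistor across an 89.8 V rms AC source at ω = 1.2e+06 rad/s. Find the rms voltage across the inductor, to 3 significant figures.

33.7 V

X_L = ωL = 662 Ω
X_C = 1/(ωC) = 1050 Ω
Net reactance X = X_L − X_C = -392 Ω
Z = 1720 − j392 Ω
|Z| = √(1720² + 392²) = 1760 Ω
I = V/|Z| = 50.9 mA
V_L = I·|Z_L| = 0.0509 × 662 = 33.7 V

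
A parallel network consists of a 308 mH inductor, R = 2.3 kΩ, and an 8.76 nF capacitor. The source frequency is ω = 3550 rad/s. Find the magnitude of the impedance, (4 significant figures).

1016 Ω

X_L = ωL = 1093 Ω
X_C = 1/(ωC) = 32160 Ω
Parallel: admittances add. Y = 1/R + 1/(jωL) + jωC
Y = (0.0004348 − j0.0008835) S
|Y| = 0.0009847 S → |Z| = 1/|Y| = 1016 Ω, ∠Z = −∠Y = 63.80°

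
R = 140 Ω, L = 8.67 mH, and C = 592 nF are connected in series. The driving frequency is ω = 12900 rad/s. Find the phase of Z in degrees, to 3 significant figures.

-7.77°

X_L = ωL = 112 Ω
X_C = 1/(ωC) = 131 Ω
Net reactance X = X_L − X_C = -19.1 Ω
Z = 140 − j19.1 Ω
|Z| = √(140² + 19.1²) = 141 Ω
∠Z = arctan(-19.1/140) = -7.77°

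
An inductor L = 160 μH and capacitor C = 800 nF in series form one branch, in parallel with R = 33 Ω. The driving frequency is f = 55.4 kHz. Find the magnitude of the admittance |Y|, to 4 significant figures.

ω = 2πf = 348100 rad/s
X_L = ωL = 55.69 Ω
X_C = 1/(ωC) = 3.591 Ω
Branch 1: Z₁ = R = 33.00 Ω
Branch 2 (series LC): Z₂ = j(X_L − X_C) = j52.10 Ω
Parallel: Z = Z₁Z₂/(Z₁+Z₂), |Z| = 27.88 Ω, ∠Z = 32.35°
|Y| = 1/|Z| = 35.87 mS

35.87 mS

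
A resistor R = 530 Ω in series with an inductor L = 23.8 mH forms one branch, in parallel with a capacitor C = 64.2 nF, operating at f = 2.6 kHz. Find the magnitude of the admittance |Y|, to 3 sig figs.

1.24 mS

ω = 2πf = 16340 rad/s
X_L = ωL = 389 Ω
X_C = 1/(ωC) = 953 Ω
Branch 1 (R+jX_L): Z₁ = 530 + j389 Ω, |Z₁| = 657 Ω
Branch 2 (−jX_C): Z₂ = −j953 Ω
Parallel: Z = Z₁Z₂/(Z₁+Z₂), |Z| = 809 Ω, ∠Z = -6.92°
|Y| = 1/|Z| = 1.24 mS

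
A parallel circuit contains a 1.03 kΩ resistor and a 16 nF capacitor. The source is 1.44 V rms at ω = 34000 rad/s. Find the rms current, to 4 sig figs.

1.603 mA

X_C = 1/(ωC) = 1838 Ω
Parallel: admittances add. Y = 1/R + jωC
Y = (0.0009709 + j0.0005440) S
|Y| = 0.001113 S → |Z| = 1/|Y| = 898.6 Ω, ∠Z = −∠Y = -29.26°
I = V/|Z| = 1.44/898.6 = 1.603 mA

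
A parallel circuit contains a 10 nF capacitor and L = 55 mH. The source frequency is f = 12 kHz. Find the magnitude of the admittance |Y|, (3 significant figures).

513 μS

ω = 2πf = 75400 rad/s
X_L = ωL = 4150 Ω
X_C = 1/(ωC) = 1330 Ω
Parallel: admittances add. Y = 1/(jωL) + jωC
Y = (0 + j0.000513) S
|Y| = 0.000513 S → |Z| = 1/|Y| = 1950 Ω, ∠Z = −∠Y = -90.0°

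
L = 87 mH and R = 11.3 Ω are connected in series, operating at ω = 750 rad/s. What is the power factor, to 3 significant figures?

X_L = ωL = 65.2 Ω
Z = 11.3 + j65.2 Ω
|Z| = √(11.3² + 65.2²) = 66.2 Ω
∠Z = arctan(65.2/11.3) = 80.2°
cos φ = cos(80.2°) = 0.171

0.171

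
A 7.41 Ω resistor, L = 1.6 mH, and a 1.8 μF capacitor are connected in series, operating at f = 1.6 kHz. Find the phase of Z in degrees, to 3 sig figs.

-79.3°

ω = 2πf = 10050 rad/s
X_L = ωL = 16.1 Ω
X_C = 1/(ωC) = 55.3 Ω
Net reactance X = X_L − X_C = -39.2 Ω
Z = 7.41 − j39.2 Ω
|Z| = √(7.41² + 39.2²) = 39.9 Ω
∠Z = arctan(-39.2/7.41) = -79.3°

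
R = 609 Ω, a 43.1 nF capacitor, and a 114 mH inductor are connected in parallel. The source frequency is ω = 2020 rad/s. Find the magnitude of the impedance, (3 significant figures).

219 Ω

X_L = ωL = 230 Ω
X_C = 1/(ωC) = 11500 Ω
Parallel: admittances add. Y = 1/R + 1/(jωL) + jωC
Y = (0.00164 − j0.00426) S
|Y| = 0.00456 S → |Z| = 1/|Y| = 219 Ω, ∠Z = −∠Y = 68.9°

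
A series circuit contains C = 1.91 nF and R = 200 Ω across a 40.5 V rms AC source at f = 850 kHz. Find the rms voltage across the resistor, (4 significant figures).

36.37 V

ω = 2πf = 5.341e+06 rad/s
X_C = 1/(ωC) = 98.03 Ω
Z = 200.0 − j98.03 Ω
|Z| = √(200.0² + 98.03²) = 222.7 Ω
I = V/|Z| = 181.8 mA
V_R = I·|Z_R| = 0.1818 × 200.0 = 36.37 V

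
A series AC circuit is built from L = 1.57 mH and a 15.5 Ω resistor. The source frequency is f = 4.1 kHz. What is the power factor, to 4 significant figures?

ω = 2πf = 25760 rad/s
X_L = ωL = 40.44 Ω
Z = 15.50 + j40.44 Ω
|Z| = √(15.50² + 40.44²) = 43.31 Ω
∠Z = arctan(40.44/15.50) = 69.03°
cos φ = cos(69.03°) = 0.3579

0.3579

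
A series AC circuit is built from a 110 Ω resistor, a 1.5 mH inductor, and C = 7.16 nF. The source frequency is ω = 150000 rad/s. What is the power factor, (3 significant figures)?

0.154

X_L = ωL = 225 Ω
X_C = 1/(ωC) = 931 Ω
Net reactance X = X_L − X_C = -706 Ω
Z = 110 − j706 Ω
|Z| = √(110² + 706²) = 715 Ω
∠Z = arctan(-706/110) = -81.1°
cos φ = cos(-81.1°) = 0.154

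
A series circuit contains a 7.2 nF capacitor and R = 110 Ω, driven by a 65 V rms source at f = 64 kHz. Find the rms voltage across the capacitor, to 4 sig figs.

ω = 2πf = 402100 rad/s
X_C = 1/(ωC) = 345.4 Ω
Z = 110.0 − j345.4 Ω
|Z| = √(110.0² + 345.4²) = 362.5 Ω
I = V/|Z| = 179.3 mA
V_C = I·|Z_C| = 0.1793 × 345.4 = 61.93 V

61.93 V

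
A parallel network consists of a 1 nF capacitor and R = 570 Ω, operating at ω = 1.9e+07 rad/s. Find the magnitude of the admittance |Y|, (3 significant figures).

19.1 mS

X_C = 1/(ωC) = 52.6 Ω
Parallel: admittances add. Y = 1/R + jωC
Y = (0.00175 + j0.0190) S
|Y| = 0.0191 S → |Z| = 1/|Y| = 52.4 Ω, ∠Z = −∠Y = -84.7°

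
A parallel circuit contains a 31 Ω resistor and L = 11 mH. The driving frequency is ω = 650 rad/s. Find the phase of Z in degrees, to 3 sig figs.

X_L = ωL = 7.15 Ω
Parallel: admittances add. Y = 1/R + 1/(jωL)
Y = (0.0323 − j0.140) S
|Y| = 0.144 S → |Z| = 1/|Y| = 6.97 Ω, ∠Z = −∠Y = 77.0°

77.0°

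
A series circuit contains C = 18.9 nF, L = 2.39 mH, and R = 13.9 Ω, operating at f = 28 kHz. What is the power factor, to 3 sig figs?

0.115

ω = 2πf = 175900 rad/s
X_L = ωL = 420 Ω
X_C = 1/(ωC) = 301 Ω
Net reactance X = X_L − X_C = 120 Ω
Z = 13.9 + j120 Ω
|Z| = √(13.9² + 120²) = 121 Ω
∠Z = arctan(120/13.9) = 83.4°
cos φ = cos(83.4°) = 0.115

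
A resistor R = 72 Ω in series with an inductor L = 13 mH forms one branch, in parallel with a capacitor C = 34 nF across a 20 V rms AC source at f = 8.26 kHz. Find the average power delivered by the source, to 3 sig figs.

62.6 mW

ω = 2πf = 51900 rad/s
X_L = ωL = 675 Ω
X_C = 1/(ωC) = 567 Ω
Branch 1 (R+jX_L): Z₁ = 72.0 + j675 Ω, |Z₁| = 679 Ω
Branch 2 (−jX_C): Z₂ = −j567 Ω
Parallel: Z = Z₁Z₂/(Z₁+Z₂), |Z| = 2960 Ω, ∠Z = -62.4°
I = V/|Z| = 6.75 mA
P = VI cos φ = 20 × 0.00675 × cos(-62.4°) = 62.6 mW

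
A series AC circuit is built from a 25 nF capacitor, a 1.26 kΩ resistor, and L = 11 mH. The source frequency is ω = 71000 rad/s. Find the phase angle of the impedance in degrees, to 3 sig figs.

9.80°

X_L = ωL = 781 Ω
X_C = 1/(ωC) = 563 Ω
Net reactance X = X_L − X_C = 218 Ω
Z = 1260 + j218 Ω
|Z| = √(1260² + 218²) = 1280 Ω
∠Z = arctan(218/1260) = 9.80°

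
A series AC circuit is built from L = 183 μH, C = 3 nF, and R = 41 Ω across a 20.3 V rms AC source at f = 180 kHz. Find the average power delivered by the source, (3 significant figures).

1.80 W

ω = 2πf = 1.131e+06 rad/s
X_L = ωL = 207 Ω
X_C = 1/(ωC) = 295 Ω
Net reactance X = X_L − X_C = -87.8 Ω
Z = 41.0 − j87.8 Ω
|Z| = √(41.0² + 87.8²) = 96.9 Ω
∠Z = arctan(-87.8/41.0) = -65.0°
I = V/|Z| = 210 mA
P = VI cos φ = 20.3 × 0.210 × cos(-65.0°) = 1.80 W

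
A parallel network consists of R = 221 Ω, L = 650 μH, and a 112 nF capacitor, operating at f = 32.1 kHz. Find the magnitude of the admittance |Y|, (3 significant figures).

ω = 2πf = 201700 rad/s
X_L = ωL = 131 Ω
X_C = 1/(ωC) = 44.3 Ω
Parallel: admittances add. Y = 1/R + 1/(jωL) + jωC
Y = (0.00452 + j0.0150) S
|Y| = 0.0156 S → |Z| = 1/|Y| = 64.0 Ω, ∠Z = −∠Y = -73.2°

15.6 mS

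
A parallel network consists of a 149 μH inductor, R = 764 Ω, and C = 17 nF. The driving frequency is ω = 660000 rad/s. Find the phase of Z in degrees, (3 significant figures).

X_L = ωL = 98.3 Ω
X_C = 1/(ωC) = 89.1 Ω
Parallel: admittances add. Y = 1/R + 1/(jωL) + jωC
Y = (0.00131 + j0.00105) S
|Y| = 0.00168 S → |Z| = 1/|Y| = 596 Ω, ∠Z = −∠Y = -38.8°

-38.8°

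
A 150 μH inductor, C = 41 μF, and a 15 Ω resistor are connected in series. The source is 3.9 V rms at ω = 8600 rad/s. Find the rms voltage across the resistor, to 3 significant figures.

X_L = ωL = 1.29 Ω
X_C = 1/(ωC) = 2.84 Ω
Net reactance X = X_L − X_C = -1.55 Ω
Z = 15.0 − j1.55 Ω
|Z| = √(15.0² + 1.55²) = 15.1 Ω
I = V/|Z| = 259 mA
V_R = I·|Z_R| = 0.259 × 15.0 = 3.88 V

3.88 V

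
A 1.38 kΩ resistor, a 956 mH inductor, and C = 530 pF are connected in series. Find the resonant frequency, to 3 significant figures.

ω₀ = 1/√(LC) = 1/√(0.956 × 5.3e-10) = 44430 rad/s
f₀ = ω₀/(2π) = 7.07 kHz

7.07 kHz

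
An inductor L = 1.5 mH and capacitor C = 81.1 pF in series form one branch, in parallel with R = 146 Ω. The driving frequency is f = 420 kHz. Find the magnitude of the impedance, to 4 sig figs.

143.0 Ω

ω = 2πf = 2.639e+06 rad/s
X_L = ωL = 3958 Ω
X_C = 1/(ωC) = 4673 Ω
Branch 1: Z₁ = R = 146.0 Ω
Branch 2 (series LC): Z₂ = j(X_L − X_C) = −j714.1 Ω
Parallel: Z = Z₁Z₂/(Z₁+Z₂), |Z| = 143.0 Ω, ∠Z = -11.56°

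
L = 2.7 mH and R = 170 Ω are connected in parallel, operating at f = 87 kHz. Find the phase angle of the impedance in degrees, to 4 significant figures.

6.571°

ω = 2πf = 546600 rad/s
X_L = ωL = 1476 Ω
Parallel: admittances add. Y = 1/R + 1/(jωL)
Y = (0.005882 − j0.0006775) S
|Y| = 0.005921 S → |Z| = 1/|Y| = 168.9 Ω, ∠Z = −∠Y = 6.571°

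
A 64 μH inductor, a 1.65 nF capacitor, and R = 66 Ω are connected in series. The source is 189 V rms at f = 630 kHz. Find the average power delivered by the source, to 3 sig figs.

ω = 2πf = 3.958e+06 rad/s
X_L = ωL = 253 Ω
X_C = 1/(ωC) = 153 Ω
Net reactance X = X_L − X_C = 100 Ω
Z = 66.0 + j100 Ω
|Z| = √(66.0² + 100²) = 120 Ω
∠Z = arctan(100/66.0) = 56.6°
I = V/|Z| = 1.57 A
P = VI cos φ = 189 × 1.57 × cos(56.6°) = 164 W

164 W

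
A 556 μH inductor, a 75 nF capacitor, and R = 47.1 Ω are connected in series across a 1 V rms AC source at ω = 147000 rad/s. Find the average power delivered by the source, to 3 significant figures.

X_L = ωL = 81.7 Ω
X_C = 1/(ωC) = 90.7 Ω
Net reactance X = X_L − X_C = -8.97 Ω
Z = 47.1 − j8.97 Ω
|Z| = √(47.1² + 8.97²) = 47.9 Ω
∠Z = arctan(-8.97/47.1) = -10.8°
I = V/|Z| = 20.9 mA
P = VI cos φ = 1 × 0.0209 × cos(-10.8°) = 20.5 mW

20.5 mW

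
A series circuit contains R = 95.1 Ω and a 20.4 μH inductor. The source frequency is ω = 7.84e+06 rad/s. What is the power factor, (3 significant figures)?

0.511

X_L = ωL = 160 Ω
Z = 95.1 + j160 Ω
|Z| = √(95.1² + 160²) = 186 Ω
∠Z = arctan(160/95.1) = 59.3°
cos φ = cos(59.3°) = 0.511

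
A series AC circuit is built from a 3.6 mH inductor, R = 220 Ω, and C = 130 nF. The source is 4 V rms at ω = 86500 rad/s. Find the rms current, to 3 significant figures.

X_L = ωL = 311 Ω
X_C = 1/(ωC) = 88.9 Ω
Net reactance X = X_L − X_C = 222 Ω
Z = 220 + j222 Ω
|Z| = √(220² + 222²) = 313 Ω
I = V/|Z| = 4/313 = 12.8 mA

12.8 mA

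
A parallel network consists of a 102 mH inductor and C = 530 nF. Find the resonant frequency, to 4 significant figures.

684.5 Hz

ω₀ = 1/√(LC) = 1/√(0.102 × 5.3e-07) = 4301 rad/s
f₀ = ω₀/(2π) = 684.5 Hz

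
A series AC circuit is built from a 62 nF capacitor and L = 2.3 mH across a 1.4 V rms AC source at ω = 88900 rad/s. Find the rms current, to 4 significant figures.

X_L = ωL = 204.5 Ω
X_C = 1/(ωC) = 181.4 Ω
Net reactance X = X_L − X_C = 23.04 Ω
Z = j23.04 Ω
|Z| = √(0² + 23.04²) = 23.04 Ω
I = V/|Z| = 1.4/23.04 = 60.76 mA

60.76 mA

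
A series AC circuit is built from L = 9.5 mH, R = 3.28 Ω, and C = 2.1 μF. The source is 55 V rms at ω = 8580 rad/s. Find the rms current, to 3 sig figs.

2.10 A

X_L = ωL = 81.5 Ω
X_C = 1/(ωC) = 55.5 Ω
Net reactance X = X_L − X_C = 26.0 Ω
Z = 3.28 + j26.0 Ω
|Z| = √(3.28² + 26.0²) = 26.2 Ω
I = V/|Z| = 55/26.2 = 2.10 A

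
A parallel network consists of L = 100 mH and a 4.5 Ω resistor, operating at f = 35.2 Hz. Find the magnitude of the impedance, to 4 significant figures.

4.410 Ω

ω = 2πf = 221.2 rad/s
X_L = ωL = 22.12 Ω
Parallel: admittances add. Y = 1/R + 1/(jωL)
Y = (0.2222 − j0.04521) S
|Y| = 0.2268 S → |Z| = 1/|Y| = 4.410 Ω, ∠Z = −∠Y = 11.50°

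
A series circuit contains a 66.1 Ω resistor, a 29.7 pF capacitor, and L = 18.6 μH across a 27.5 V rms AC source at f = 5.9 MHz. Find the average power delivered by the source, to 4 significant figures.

957.3 mW

ω = 2πf = 3.707e+07 rad/s
X_L = ωL = 689.5 Ω
X_C = 1/(ωC) = 908.3 Ω
Net reactance X = X_L − X_C = -218.7 Ω
Z = 66.10 − j218.7 Ω
|Z| = √(66.10² + 218.7²) = 228.5 Ω
∠Z = arctan(-218.7/66.10) = -73.19°
I = V/|Z| = 120.3 mA
P = VI cos φ = 27.5 × 0.1203 × cos(-73.19°) = 957.3 mW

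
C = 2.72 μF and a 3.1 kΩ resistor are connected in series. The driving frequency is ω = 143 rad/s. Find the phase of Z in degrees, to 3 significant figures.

X_C = 1/(ωC) = 2570 Ω
Z = 3100 − j2570 Ω
|Z| = √(3100² + 2570²) = 4030 Ω
∠Z = arctan(-2570/3100) = -39.7°

-39.7°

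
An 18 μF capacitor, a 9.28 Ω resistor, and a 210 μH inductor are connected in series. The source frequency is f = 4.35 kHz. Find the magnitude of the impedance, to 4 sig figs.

ω = 2πf = 27330 rad/s
X_L = ωL = 5.740 Ω
X_C = 1/(ωC) = 2.033 Ω
Net reactance X = X_L − X_C = 3.707 Ω
Z = 9.280 + j3.707 Ω
|Z| = √(9.280² + 3.707²) = 9.993 Ω

9.993 Ω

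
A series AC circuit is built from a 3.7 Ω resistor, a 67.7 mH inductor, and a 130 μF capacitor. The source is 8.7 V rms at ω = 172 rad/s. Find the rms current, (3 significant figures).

261 mA

X_L = ωL = 11.6 Ω
X_C = 1/(ωC) = 44.7 Ω
Net reactance X = X_L − X_C = -33.1 Ω
Z = 3.70 − j33.1 Ω
|Z| = √(3.70² + 33.1²) = 33.3 Ω
I = V/|Z| = 8.7/33.3 = 261 mA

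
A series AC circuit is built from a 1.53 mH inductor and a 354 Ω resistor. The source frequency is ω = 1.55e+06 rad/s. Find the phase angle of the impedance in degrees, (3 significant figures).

X_L = ωL = 2370 Ω
Z = 354 + j2370 Ω
|Z| = √(354² + 2370²) = 2400 Ω
∠Z = arctan(2370/354) = 81.5°

81.5°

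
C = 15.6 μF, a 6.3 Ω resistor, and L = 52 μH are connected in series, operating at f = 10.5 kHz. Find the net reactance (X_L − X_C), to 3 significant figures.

ω = 2πf = 65970 rad/s
X_L = ωL = 3.43 Ω
X_C = 1/(ωC) = 0.972 Ω
X = 3.43 − 0.972 = 2.46 Ω

2.46 Ω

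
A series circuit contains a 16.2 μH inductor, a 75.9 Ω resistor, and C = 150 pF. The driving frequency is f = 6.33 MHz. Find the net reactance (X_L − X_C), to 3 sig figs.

477 Ω

ω = 2πf = 3.977e+07 rad/s
X_L = ωL = 644 Ω
X_C = 1/(ωC) = 168 Ω
X = 644 − 168 = 477 Ω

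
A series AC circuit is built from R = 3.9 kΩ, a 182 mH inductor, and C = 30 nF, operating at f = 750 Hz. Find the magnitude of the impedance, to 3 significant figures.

7340 Ω

ω = 2πf = 4712 rad/s
X_L = ωL = 858 Ω
X_C = 1/(ωC) = 7070 Ω
Net reactance X = X_L − X_C = -6220 Ω
Z = 3900 − j6220 Ω
|Z| = √(3900² + 6220²) = 7340 Ω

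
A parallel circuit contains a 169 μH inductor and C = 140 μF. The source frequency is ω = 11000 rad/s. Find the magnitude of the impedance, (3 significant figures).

X_L = ωL = 1.86 Ω
X_C = 1/(ωC) = 0.649 Ω
Parallel: admittances add. Y = 1/(jωL) + jωC
Y = (0 + j1.00) S
|Y| = 1.00 S → |Z| = 1/|Y| = 0.998 Ω, ∠Z = −∠Y = -90.0°

0.998 Ω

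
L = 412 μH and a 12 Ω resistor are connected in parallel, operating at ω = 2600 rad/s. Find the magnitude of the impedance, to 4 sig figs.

1.067 Ω

X_L = ωL = 1.071 Ω
Parallel: admittances add. Y = 1/R + 1/(jωL)
Y = (0.08333 − j0.9335) S
|Y| = 0.9372 S → |Z| = 1/|Y| = 1.067 Ω, ∠Z = −∠Y = 84.90°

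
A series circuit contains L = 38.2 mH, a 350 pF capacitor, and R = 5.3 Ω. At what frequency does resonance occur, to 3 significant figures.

43.5 kHz

ω₀ = 1/√(LC) = 1/√(0.0382 × 3.5e-10) = 273500 rad/s
f₀ = ω₀/(2π) = 43.5 kHz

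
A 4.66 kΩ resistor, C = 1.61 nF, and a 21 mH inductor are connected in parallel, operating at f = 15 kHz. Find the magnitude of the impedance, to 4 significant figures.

2418 Ω

ω = 2πf = 94250 rad/s
X_L = ωL = 1979 Ω
X_C = 1/(ωC) = 6590 Ω
Parallel: admittances add. Y = 1/R + 1/(jωL) + jωC
Y = (0.0002146 − j0.0003535) S
|Y| = 0.0004135 S → |Z| = 1/|Y| = 2418 Ω, ∠Z = −∠Y = 58.74°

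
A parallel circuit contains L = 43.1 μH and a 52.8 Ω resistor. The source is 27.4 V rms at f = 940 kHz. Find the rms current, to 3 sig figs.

530 mA

ω = 2πf = 5.906e+06 rad/s
X_L = ωL = 255 Ω
Parallel: admittances add. Y = 1/R + 1/(jωL)
Y = (0.0189 − j0.00393) S
|Y| = 0.0193 S → |Z| = 1/|Y| = 51.7 Ω, ∠Z = −∠Y = 11.7°
I = V/|Z| = 27.4/51.7 = 530 mA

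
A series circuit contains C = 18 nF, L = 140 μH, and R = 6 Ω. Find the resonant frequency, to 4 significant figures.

100.3 kHz

ω₀ = 1/√(LC) = 1/√(0.00014 × 1.8e-08) = 629900 rad/s
f₀ = ω₀/(2π) = 100.3 kHz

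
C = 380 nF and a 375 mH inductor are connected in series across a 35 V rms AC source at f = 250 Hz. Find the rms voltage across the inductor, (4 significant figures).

ω = 2πf = 1571 rad/s
X_L = ωL = 589.0 Ω
X_C = 1/(ωC) = 1675 Ω
Net reactance X = X_L − X_C = -1086 Ω
Z = − j1086 Ω
|Z| = √(0² + 1086²) = 1086 Ω
I = V/|Z| = 32.22 mA
V_L = I·|Z_L| = 0.03222 × 589.0 = 18.98 V

18.98 V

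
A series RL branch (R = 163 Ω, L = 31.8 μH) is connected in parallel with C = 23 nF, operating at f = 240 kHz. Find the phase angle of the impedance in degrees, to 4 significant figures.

-80.30°

ω = 2πf = 1.508e+06 rad/s
X_L = ωL = 47.95 Ω
X_C = 1/(ωC) = 28.83 Ω
Branch 1 (R+jX_L): Z₁ = 163.0 + j47.95 Ω, |Z₁| = 169.9 Ω
Branch 2 (−jX_C): Z₂ = −j28.83 Ω
Parallel: Z = Z₁Z₂/(Z₁+Z₂), |Z| = 29.85 Ω, ∠Z = -80.30°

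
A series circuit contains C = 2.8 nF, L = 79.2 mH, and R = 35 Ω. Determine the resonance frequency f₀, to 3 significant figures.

ω₀ = 1/√(LC) = 1/√(0.0792 × 2.8e-09) = 67150 rad/s
f₀ = ω₀/(2π) = 10.7 kHz

10.7 kHz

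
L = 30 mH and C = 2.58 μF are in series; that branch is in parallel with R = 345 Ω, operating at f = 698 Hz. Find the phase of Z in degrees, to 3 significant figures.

ω = 2πf = 4386 rad/s
X_L = ωL = 132 Ω
X_C = 1/(ωC) = 88.4 Ω
Branch 1: Z₁ = R = 345 Ω
Branch 2 (series LC): Z₂ = j(X_L − X_C) = j43.2 Ω
Parallel: Z = Z₁Z₂/(Z₁+Z₂), |Z| = 42.9 Ω, ∠Z = 82.9°

82.9°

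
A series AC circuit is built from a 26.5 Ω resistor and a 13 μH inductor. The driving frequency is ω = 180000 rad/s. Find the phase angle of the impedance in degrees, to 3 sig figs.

X_L = ωL = 2.34 Ω
Z = 26.5 + j2.34 Ω
|Z| = √(26.5² + 2.34²) = 26.6 Ω
∠Z = arctan(2.34/26.5) = 5.05°

5.05°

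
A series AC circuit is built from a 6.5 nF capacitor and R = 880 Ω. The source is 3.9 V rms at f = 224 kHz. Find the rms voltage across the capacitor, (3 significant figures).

0.481 V

ω = 2πf = 1.407e+06 rad/s
X_C = 1/(ωC) = 109 Ω
Z = 880 − j109 Ω
|Z| = √(880² + 109²) = 887 Ω
I = V/|Z| = 4.40 mA
V_C = I·|Z_C| = 0.00440 × 109 = 0.481 V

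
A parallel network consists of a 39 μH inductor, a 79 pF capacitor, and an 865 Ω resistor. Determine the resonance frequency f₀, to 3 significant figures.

2.87 MHz

ω₀ = 1/√(LC) = 1/√(3.9e-05 × 7.9e-11) = 1.802e+07 rad/s
f₀ = ω₀/(2π) = 2.87 MHz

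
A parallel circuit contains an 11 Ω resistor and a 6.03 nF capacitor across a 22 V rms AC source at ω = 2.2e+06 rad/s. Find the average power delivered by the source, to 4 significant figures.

X_C = 1/(ωC) = 75.38 Ω
Parallel: admittances add. Y = 1/R + jωC
Y = (0.09091 + j0.01327) S
|Y| = 0.09187 S → |Z| = 1/|Y| = 10.88 Ω, ∠Z = −∠Y = -8.302°
I = V/|Z| = 2.021 A
P = VI cos φ = 22 × 2.021 × cos(-8.302°) = 44.00 W

44.00 W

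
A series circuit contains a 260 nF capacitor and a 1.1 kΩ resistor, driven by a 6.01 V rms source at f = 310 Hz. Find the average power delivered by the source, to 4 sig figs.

ω = 2πf = 1948 rad/s
X_C = 1/(ωC) = 1975 Ω
Z = 1100 − j1975 Ω
|Z| = √(1100² + 1975²) = 2260 Ω
∠Z = arctan(-1975/1100) = -60.88°
I = V/|Z| = 2.659 mA
P = VI cos φ = 6.01 × 0.002659 × cos(-60.88°) = 7.777 mW

7.777 mW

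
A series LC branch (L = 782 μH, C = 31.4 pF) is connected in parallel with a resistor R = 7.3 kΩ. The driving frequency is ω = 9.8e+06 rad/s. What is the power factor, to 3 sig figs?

0.517

X_L = ωL = 7660 Ω
X_C = 1/(ωC) = 3250 Ω
Branch 1: Z₁ = R = 7300 Ω
Branch 2 (series LC): Z₂ = j(X_L − X_C) = j4410 Ω
Parallel: Z = Z₁Z₂/(Z₁+Z₂), |Z| = 3780 Ω, ∠Z = 58.8°
cos φ = cos(58.8°) = 0.517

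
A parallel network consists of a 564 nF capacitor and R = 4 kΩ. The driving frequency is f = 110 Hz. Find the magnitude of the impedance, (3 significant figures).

ω = 2πf = 691.2 rad/s
X_C = 1/(ωC) = 2570 Ω
Parallel: admittances add. Y = 1/R + jωC
Y = (0.000250 + j0.000390) S
|Y| = 0.000463 S → |Z| = 1/|Y| = 2160 Ω, ∠Z = −∠Y = -57.3°

2160 Ω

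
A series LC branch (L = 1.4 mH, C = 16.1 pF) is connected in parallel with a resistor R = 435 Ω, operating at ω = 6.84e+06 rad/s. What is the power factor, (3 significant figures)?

0.751

X_L = ωL = 9580 Ω
X_C = 1/(ωC) = 9080 Ω
Branch 1: Z₁ = R = 435 Ω
Branch 2 (series LC): Z₂ = j(X_L − X_C) = j495 Ω
Parallel: Z = Z₁Z₂/(Z₁+Z₂), |Z| = 327 Ω, ∠Z = 41.3°
cos φ = cos(41.3°) = 0.751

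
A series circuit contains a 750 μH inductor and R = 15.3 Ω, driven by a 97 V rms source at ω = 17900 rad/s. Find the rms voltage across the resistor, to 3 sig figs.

X_L = ωL = 13.4 Ω
Z = 15.3 + j13.4 Ω
|Z| = √(15.3² + 13.4²) = 20.4 Ω
I = V/|Z| = 4.77 A
V_R = I·|Z_R| = 4.77 × 15.3 = 72.9 V

72.9 V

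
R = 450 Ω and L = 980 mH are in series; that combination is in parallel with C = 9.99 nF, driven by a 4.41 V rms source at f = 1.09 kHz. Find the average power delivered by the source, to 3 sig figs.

ω = 2πf = 6849 rad/s
X_L = ωL = 6710 Ω
X_C = 1/(ωC) = 14600 Ω
Branch 1 (R+jX_L): Z₁ = 450 + j6710 Ω, |Z₁| = 6730 Ω
Branch 2 (−jX_C): Z₂ = −j14600 Ω
Parallel: Z = Z₁Z₂/(Z₁+Z₂), |Z| = 12400 Ω, ∠Z = 82.9°
I = V/|Z| = 355 μA
P = VI cos φ = 4.41 × 0.000355 × cos(82.9°) = 193 μW

193 μW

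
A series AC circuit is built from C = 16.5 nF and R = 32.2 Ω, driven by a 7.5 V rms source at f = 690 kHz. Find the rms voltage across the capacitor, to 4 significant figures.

ω = 2πf = 4.335e+06 rad/s
X_C = 1/(ωC) = 13.98 Ω
Z = 32.20 − j13.98 Ω
|Z| = √(32.20² + 13.98²) = 35.10 Ω
I = V/|Z| = 213.7 mA
V_C = I·|Z_C| = 0.2137 × 13.98 = 2.987 V

2.987 V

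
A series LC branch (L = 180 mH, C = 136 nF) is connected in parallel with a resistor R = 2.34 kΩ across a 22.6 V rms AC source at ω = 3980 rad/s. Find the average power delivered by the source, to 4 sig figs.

X_L = ωL = 716.4 Ω
X_C = 1/(ωC) = 1847 Ω
Branch 1: Z₁ = R = 2340 Ω
Branch 2 (series LC): Z₂ = j(X_L − X_C) = −j1131 Ω
Parallel: Z = Z₁Z₂/(Z₁+Z₂), |Z| = 1018 Ω, ∠Z = -64.20°
I = V/|Z| = 22.19 mA
P = VI cos φ = 22.6 × 0.02219 × cos(-64.20°) = 218.3 mW

218.3 mW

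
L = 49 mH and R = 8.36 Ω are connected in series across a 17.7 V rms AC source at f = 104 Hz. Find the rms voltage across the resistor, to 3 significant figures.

4.47 V

ω = 2πf = 653.5 rad/s
X_L = ωL = 32.0 Ω
Z = 8.36 + j32.0 Ω
|Z| = √(8.36² + 32.0²) = 33.1 Ω
I = V/|Z| = 535 mA
V_R = I·|Z_R| = 0.535 × 8.36 = 4.47 V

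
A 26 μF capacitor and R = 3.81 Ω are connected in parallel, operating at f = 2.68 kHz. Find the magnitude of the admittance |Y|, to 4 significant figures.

510.5 mS

ω = 2πf = 16840 rad/s
X_C = 1/(ωC) = 2.284 Ω
Parallel: admittances add. Y = 1/R + jωC
Y = (0.2625 + j0.4378) S
|Y| = 0.5105 S → |Z| = 1/|Y| = 1.959 Ω, ∠Z = −∠Y = -59.06°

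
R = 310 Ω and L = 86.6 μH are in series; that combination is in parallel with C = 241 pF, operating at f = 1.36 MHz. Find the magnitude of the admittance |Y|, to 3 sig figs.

ω = 2πf = 8.545e+06 rad/s
X_L = ωL = 740 Ω
X_C = 1/(ωC) = 486 Ω
Branch 1 (R+jX_L): Z₁ = 310 + j740 Ω, |Z₁| = 802 Ω
Branch 2 (−jX_C): Z₂ = −j486 Ω
Parallel: Z = Z₁Z₂/(Z₁+Z₂), |Z| = 971 Ω, ∠Z = -62.1°
|Y| = 1/|Z| = 1.03 mS

1.03 mS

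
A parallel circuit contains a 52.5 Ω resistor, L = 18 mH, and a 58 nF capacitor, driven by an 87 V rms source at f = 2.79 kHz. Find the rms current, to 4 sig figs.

ω = 2πf = 17530 rad/s
X_L = ωL = 315.5 Ω
X_C = 1/(ωC) = 983.5 Ω
Parallel: admittances add. Y = 1/R + 1/(jωL) + jωC
Y = (0.01905 − j0.002152) S
|Y| = 0.01917 S → |Z| = 1/|Y| = 52.17 Ω, ∠Z = −∠Y = 6.447°
I = V/|Z| = 87/52.17 = 1.668 A

1.668 A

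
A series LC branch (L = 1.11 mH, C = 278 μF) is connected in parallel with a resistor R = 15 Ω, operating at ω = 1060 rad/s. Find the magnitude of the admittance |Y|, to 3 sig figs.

X_L = ωL = 1.18 Ω
X_C = 1/(ωC) = 3.39 Ω
Branch 1: Z₁ = R = 15.0 Ω
Branch 2 (series LC): Z₂ = j(X_L − X_C) = −j2.22 Ω
Parallel: Z = Z₁Z₂/(Z₁+Z₂), |Z| = 2.19 Ω, ∠Z = -81.6°
|Y| = 1/|Z| = 456 mS

456 mS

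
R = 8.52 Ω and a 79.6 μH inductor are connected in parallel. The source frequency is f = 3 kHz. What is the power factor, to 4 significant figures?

ω = 2πf = 18850 rad/s
X_L = ωL = 1.500 Ω
Parallel: admittances add. Y = 1/R + 1/(jωL)
Y = (0.1174 − j0.6665) S
|Y| = 0.6767 S → |Z| = 1/|Y| = 1.478 Ω, ∠Z = −∠Y = 80.01°
cos φ = cos(80.01°) = 0.1734

0.1734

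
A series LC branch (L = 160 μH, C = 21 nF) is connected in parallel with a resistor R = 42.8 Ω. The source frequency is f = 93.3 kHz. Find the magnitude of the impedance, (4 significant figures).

12.06 Ω

ω = 2πf = 586200 rad/s
X_L = ωL = 93.80 Ω
X_C = 1/(ωC) = 81.23 Ω
Branch 1: Z₁ = R = 42.80 Ω
Branch 2 (series LC): Z₂ = j(X_L − X_C) = j12.56 Ω
Parallel: Z = Z₁Z₂/(Z₁+Z₂), |Z| = 12.06 Ω, ∠Z = 73.64°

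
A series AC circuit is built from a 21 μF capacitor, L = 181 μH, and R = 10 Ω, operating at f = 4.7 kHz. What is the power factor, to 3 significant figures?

ω = 2πf = 29530 rad/s
X_L = ωL = 5.35 Ω
X_C = 1/(ωC) = 1.61 Ω
Net reactance X = X_L − X_C = 3.73 Ω
Z = 10.0 + j3.73 Ω
|Z| = √(10.0² + 3.73²) = 10.7 Ω
∠Z = arctan(3.73/10.0) = 20.5°
cos φ = cos(20.5°) = 0.937

0.937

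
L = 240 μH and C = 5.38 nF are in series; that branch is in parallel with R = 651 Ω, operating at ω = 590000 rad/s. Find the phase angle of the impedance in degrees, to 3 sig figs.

-75.1°

X_L = ωL = 142 Ω
X_C = 1/(ωC) = 315 Ω
Branch 1: Z₁ = R = 651 Ω
Branch 2 (series LC): Z₂ = j(X_L − X_C) = −j173 Ω
Parallel: Z = Z₁Z₂/(Z₁+Z₂), |Z| = 168 Ω, ∠Z = -75.1°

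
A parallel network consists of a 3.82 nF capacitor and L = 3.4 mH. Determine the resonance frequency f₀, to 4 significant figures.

ω₀ = 1/√(LC) = 1/√(0.0034 × 3.82e-09) = 277500 rad/s
f₀ = ω₀/(2π) = 44.16 kHz

44.16 kHz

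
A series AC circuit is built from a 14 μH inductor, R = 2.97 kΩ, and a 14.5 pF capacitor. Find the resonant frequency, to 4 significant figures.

11.17 MHz

ω₀ = 1/√(LC) = 1/√(1.4e-05 × 1.45e-11) = 7.019e+07 rad/s
f₀ = ω₀/(2π) = 11.17 MHz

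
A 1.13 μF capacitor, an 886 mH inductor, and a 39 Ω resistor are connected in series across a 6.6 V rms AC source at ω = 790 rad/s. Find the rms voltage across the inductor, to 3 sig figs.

10.9 V

X_L = ωL = 700 Ω
X_C = 1/(ωC) = 1120 Ω
Net reactance X = X_L − X_C = -420 Ω
Z = 39.0 − j420 Ω
|Z| = √(39.0² + 420²) = 422 Ω
I = V/|Z| = 15.6 mA
V_L = I·|Z_L| = 0.0156 × 700 = 10.9 V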